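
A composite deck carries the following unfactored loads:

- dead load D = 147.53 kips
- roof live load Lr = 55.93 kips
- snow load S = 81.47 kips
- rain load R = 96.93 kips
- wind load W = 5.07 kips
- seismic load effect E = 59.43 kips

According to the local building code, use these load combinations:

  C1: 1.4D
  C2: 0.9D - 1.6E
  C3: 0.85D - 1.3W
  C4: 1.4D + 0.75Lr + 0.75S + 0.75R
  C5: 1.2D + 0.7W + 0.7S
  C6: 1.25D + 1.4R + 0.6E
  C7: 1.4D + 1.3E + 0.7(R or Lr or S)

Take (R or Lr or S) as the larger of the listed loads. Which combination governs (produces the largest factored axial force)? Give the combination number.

Combination 4

(R or Lr or S) → R = 96.93 kips.
C1: 1.4(147.53) = 206.54
C2: 0.9(147.53) - 1.6(59.43) = 132.78 - 95.09 = 37.69
C3: 0.85(147.53) - 1.3(5.07) = 125.40 - 6.59 = 118.81
C4: 1.4(147.53) + 0.75(55.93) + 0.75(81.47) + 0.75(96.93) = 206.54 + 41.95 + 61.10 + 72.70 = 382.29
C5: 1.2(147.53) + 0.7(5.07) + 0.7(81.47) = 237.61
C6: 1.25(147.53) + 1.4(96.93) + 0.6(59.43) = 184.41 + 135.70 + 35.66 = 355.77
C7: 1.4(147.53) + 1.3(59.43) + 0.7(96.93) = 206.54 + 77.26 + 67.85 = 351.65
The largest value is 382.29 kips from combination 4.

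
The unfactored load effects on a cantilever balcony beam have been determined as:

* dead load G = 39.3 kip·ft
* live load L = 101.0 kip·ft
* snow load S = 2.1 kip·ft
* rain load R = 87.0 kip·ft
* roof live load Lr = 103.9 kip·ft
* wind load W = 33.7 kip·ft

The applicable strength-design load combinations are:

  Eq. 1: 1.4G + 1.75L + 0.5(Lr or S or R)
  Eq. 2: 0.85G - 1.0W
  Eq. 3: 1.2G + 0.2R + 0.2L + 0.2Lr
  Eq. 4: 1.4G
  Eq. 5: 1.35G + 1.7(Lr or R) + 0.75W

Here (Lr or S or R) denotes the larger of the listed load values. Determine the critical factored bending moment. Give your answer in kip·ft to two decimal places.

(Lr or S or R) → Lr = 103.9 kip·ft; (Lr or R) → Lr = 103.9 kip·ft.
Eq. 1: 1.4(39.3) + 1.75(101.0) + 0.5(103.9) = 55.02 + 176.75 + 51.95 = 283.72
Eq. 2: 0.85(39.3) - 1.0(33.7) = -0.30
Eq. 3: 1.2(39.3) + 0.2(87.0) + 0.2(101.0) + 0.2(103.9) = 47.16 + 17.40 + 20.20 + 20.78 = 105.54
Eq. 4: 1.4(39.3) = 55.02
Eq. 5: 1.35(39.3) + 1.7(103.9) + 0.75(33.7) = 254.96
Maximum is from combination 1.

283.72 kip·ft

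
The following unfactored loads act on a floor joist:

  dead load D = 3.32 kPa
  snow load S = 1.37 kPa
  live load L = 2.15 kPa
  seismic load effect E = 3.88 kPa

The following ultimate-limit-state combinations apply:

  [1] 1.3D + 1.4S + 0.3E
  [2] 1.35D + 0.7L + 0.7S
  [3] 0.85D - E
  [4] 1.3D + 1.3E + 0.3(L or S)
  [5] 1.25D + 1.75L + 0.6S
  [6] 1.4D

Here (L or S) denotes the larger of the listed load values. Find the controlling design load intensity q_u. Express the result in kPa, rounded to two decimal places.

(L or S) → L = 2.15 kPa.
[1] 1.3(3.32) + 1.4(1.37) + 0.3(3.88) = 4.32 + 1.92 + 1.16 = 7.40
[2] 1.35(3.32) + 0.7(2.15) + 0.7(1.37) = 4.48 + 1.51 + 0.96 = 6.95
[3] 0.85(3.32) - 1.0(3.88) = 2.82 - 3.88 = -1.06
[4] 1.3(3.32) + 1.3(3.88) + 0.3(2.15) = 4.32 + 5.04 + 0.65 = 10.01
[5] 1.25(3.32) + 1.75(2.15) + 0.6(1.37) = 4.15 + 3.76 + 0.82 = 8.73
[6] 1.4(3.32) = 4.65
Combination 4 governs: q_u = 10.01 kPa.

10.01 kPa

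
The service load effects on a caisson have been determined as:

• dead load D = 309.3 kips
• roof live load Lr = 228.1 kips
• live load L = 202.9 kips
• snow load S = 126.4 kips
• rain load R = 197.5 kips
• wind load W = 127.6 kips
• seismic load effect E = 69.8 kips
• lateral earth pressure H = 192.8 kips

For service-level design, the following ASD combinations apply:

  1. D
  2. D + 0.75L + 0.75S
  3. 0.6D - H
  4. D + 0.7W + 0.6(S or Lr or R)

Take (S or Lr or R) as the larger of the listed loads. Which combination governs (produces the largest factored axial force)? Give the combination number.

Combination 2

(S or Lr or R) → Lr = 228.1 kips.
1. 1.0(309.3) = 309.30
2. 1.0(309.3) + 0.75(202.9) + 0.75(126.4) = 309.30 + 152.18 + 94.80 = 556.28
3. 0.6(309.3) - 1.0(192.8) = 185.58 - 192.80 = -7.22
4. 1.0(309.3) + 0.7(127.6) + 0.6(228.1) = 309.30 + 89.32 + 136.86 = 535.48
The largest value is 556.28 kips from combination 2.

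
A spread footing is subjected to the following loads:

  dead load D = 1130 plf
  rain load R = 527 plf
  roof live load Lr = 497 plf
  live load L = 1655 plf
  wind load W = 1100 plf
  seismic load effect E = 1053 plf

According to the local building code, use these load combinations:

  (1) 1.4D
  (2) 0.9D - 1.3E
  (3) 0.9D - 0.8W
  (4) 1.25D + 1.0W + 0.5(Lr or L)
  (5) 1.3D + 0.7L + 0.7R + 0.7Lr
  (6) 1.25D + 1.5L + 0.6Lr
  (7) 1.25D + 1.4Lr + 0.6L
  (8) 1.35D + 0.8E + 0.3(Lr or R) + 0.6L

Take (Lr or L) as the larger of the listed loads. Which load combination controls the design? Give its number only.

Combination 6

(Lr or L) → L = 1655 plf; (Lr or R) → R = 527 plf.
(1) 1.4(1130) = 1582.00
(2) 0.9(1130) - 1.3(1053) = -351.90
(3) 0.9(1130) - 0.8(1100) = 137.00
(4) 1.25(1130) + 1.0(1100) + 0.5(1655) = 3340.00
(5) 1.3(1130) + 0.7(1655) + 0.7(527) + 0.7(497) = 3344.30
(6) 1.25(1130) + 1.5(1655) + 0.6(497) = 4193.20
(7) 1.25(1130) + 1.4(497) + 0.6(1655) = 3101.30
(8) 1.35(1130) + 0.8(1053) + 0.3(527) + 0.6(1655) = 3519.00
The largest value is 4193.20 plf from combination 6.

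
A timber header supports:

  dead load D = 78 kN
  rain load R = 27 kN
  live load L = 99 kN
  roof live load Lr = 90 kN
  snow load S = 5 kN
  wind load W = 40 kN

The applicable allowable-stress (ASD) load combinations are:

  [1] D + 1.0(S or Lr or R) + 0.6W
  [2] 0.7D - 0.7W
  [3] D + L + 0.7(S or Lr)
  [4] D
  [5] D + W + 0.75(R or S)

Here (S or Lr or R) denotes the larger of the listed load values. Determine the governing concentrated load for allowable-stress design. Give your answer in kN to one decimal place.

240.0 kN

(S or Lr or R) → Lr = 90 kN; (S or Lr) → Lr = 90 kN; (R or S) → R = 27 kN.
[1] 1.0(78) + 1.0(90) + 0.6(40) = 78.0 + 90.0 + 24.0 = 192.0
[2] 0.7(78) - 0.7(40) = 54.6 - 28.0 = 26.6
[3] 1.0(78) + 1.0(99) + 0.7(90) = 78.0 + 99.0 + 63.0 = 240.0
[4] 1.0(78) = 78.0
[5] 1.0(78) + 1.0(40) + 0.75(27) = 78.0 + 40.0 + 20.3 = 138.3
Maximum is from combination 3.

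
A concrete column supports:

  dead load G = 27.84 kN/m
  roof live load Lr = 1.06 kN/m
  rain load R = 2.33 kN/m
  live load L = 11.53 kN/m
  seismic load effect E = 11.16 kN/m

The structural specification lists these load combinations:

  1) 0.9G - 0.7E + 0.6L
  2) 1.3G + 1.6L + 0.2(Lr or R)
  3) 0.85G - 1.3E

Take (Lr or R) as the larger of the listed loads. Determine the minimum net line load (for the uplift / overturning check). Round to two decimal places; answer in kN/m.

9.16 kN/m

(Lr or R) → R = 2.33 kN/m.
1) 0.9(27.84) - 0.7(11.16) + 0.6(11.53) = 24.16
2) 1.3(27.84) + 1.6(11.53) + 0.2(2.33) = 36.19 + 18.45 + 0.47 = 55.11
3) 0.85(27.84) - 1.3(11.16) = 9.16
Combination 3 gives the minimum: 9.16 kN/m.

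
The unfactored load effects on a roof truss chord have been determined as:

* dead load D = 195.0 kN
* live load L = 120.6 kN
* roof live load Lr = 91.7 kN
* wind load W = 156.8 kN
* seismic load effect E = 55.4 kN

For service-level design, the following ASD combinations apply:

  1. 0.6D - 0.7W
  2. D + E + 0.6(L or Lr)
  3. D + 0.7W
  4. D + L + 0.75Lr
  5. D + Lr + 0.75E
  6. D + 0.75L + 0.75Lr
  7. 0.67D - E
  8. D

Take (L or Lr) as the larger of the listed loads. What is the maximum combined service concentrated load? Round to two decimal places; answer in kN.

384.38 kN

(L or Lr) → L = 120.6 kN.
1. 0.6(195.0) - 0.7(156.8) = 117.00 - 109.76 = 7.24
2. 1.0(195.0) + 1.0(55.4) + 0.6(120.6) = 195.00 + 55.40 + 72.36 = 322.76
3. 1.0(195.0) + 0.7(156.8) = 195.00 + 109.76 = 304.76
4. 1.0(195.0) + 1.0(120.6) + 0.75(91.7) = 195.00 + 120.60 + 68.78 = 384.38
5. 1.0(195.0) + 1.0(91.7) + 0.75(55.4) = 195.00 + 91.70 + 41.55 = 328.25
6. 1.0(195.0) + 0.75(120.6) + 0.75(91.7) = 195.00 + 90.45 + 68.78 = 354.23
7. 0.67(195.0) - 1.0(55.4) = 130.65 - 55.40 = 75.25
8. 1.0(195.0) = 195.00
Combination 4 governs: P = 384.38 kN.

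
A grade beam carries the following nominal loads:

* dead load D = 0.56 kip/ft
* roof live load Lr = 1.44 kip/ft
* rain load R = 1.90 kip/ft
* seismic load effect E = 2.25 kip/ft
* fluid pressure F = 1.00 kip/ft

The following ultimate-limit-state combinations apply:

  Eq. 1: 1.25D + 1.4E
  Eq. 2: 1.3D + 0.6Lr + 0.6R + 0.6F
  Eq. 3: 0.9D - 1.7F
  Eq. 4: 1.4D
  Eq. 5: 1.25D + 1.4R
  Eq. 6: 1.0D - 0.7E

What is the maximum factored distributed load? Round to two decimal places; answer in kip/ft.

3.85 kip/ft

Eq. 1: 1.25(0.56) + 1.4(2.25) = 0.70 + 3.15 = 3.85
Eq. 2: 1.3(0.56) + 0.6(1.44) + 0.6(1.90) + 0.6(1.00) = 0.73 + 0.86 + 1.14 + 0.60 = 3.33
Eq. 3: 0.9(0.56) - 1.7(1.00) = 0.50 - 1.70 = -1.20
Eq. 4: 1.4(0.56) = 0.78
Eq. 5: 1.25(0.56) + 1.4(1.90) = 0.70 + 2.66 = 3.36
Eq. 6: 1.0(0.56) - 0.7(2.25) = 0.56 - 1.58 = -1.02
Combination 1 governs: w_u = 3.85 kip/ft.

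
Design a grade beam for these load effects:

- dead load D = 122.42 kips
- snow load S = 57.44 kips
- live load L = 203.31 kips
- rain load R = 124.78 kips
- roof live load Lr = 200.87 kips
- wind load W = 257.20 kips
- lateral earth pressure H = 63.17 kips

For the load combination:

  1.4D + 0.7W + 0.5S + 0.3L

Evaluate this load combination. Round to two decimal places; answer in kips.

1.4(122.42) + 0.7(257.20) + 0.5(57.44) + 0.3(203.31) = 171.39 + 180.04 + 28.72 + 60.99 = 441.14
P_u = 441.14 kips.

441.14 kips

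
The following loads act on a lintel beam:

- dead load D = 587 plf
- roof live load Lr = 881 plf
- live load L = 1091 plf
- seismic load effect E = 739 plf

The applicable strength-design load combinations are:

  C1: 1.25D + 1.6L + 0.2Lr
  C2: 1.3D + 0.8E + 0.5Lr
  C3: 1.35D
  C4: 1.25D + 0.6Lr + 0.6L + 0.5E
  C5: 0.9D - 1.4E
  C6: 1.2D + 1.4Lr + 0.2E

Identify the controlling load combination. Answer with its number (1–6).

Combination 1

C1: 1.25(587) + 1.6(1091) + 0.2(881) = 2655.55
C2: 1.3(587) + 0.8(739) + 0.5(881) = 1794.80
C3: 1.35(587) = 792.45
C4: 1.25(587) + 0.6(881) + 0.6(1091) + 0.5(739) = 2286.45
C5: 0.9(587) - 1.4(739) = -506.30
C6: 1.2(587) + 1.4(881) + 0.2(739) = 2085.60
The largest value is 2655.55 plf from combination 1.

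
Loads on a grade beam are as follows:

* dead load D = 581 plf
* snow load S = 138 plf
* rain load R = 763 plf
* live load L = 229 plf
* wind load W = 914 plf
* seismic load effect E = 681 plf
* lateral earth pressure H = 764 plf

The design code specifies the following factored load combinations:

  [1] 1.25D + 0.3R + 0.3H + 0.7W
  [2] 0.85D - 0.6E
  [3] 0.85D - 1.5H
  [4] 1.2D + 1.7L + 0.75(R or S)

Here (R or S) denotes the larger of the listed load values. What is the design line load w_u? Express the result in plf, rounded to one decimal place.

1824.2 plf

(R or S) → R = 763 plf.
[1] 1.25(581) + 0.3(763) + 0.3(764) + 0.7(914) = 726.3 + 228.9 + 229.2 + 639.8 = 1824.2
[2] 0.85(581) - 0.6(681) = 493.9 - 408.6 = 85.3
[3] 0.85(581) - 1.5(764) = -652.2
[4] 1.2(581) + 1.7(229) + 0.75(763) = 697.2 + 389.3 + 572.3 = 1658.8
The controlling combination is 1, giving 1824.2 plf.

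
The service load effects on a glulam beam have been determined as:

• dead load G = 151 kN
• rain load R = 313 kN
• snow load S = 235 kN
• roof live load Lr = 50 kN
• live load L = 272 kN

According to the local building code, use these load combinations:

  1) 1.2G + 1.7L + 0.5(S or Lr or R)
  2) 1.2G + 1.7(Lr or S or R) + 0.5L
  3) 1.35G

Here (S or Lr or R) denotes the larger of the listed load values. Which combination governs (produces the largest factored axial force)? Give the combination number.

(S or Lr or R) → R = 313 kN; (Lr or S or R) → R = 313 kN.
1) 1.2(151) + 1.7(272) + 0.5(313) = 181.2 + 462.4 + 156.5 = 800.1
2) 1.2(151) + 1.7(313) + 0.5(272) = 181.2 + 532.1 + 136.0 = 849.3
3) 1.35(151) = 203.9
The largest value is 849.3 kN from combination 2.

Combination 2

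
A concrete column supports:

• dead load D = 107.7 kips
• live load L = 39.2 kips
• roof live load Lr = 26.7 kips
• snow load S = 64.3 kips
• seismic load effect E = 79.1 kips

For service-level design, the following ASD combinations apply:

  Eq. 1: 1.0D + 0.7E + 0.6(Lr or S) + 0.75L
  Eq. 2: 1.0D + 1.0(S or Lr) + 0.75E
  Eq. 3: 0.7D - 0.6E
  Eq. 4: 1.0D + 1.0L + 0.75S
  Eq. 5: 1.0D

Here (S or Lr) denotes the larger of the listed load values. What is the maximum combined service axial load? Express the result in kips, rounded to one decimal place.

(Lr or S) → S = 64.3 kips; (S or Lr) → S = 64.3 kips.
Eq. 1: 1.0(107.7) + 0.7(79.1) + 0.6(64.3) + 0.75(39.2) = 107.7 + 55.4 + 38.6 + 29.4 = 231.1
Eq. 2: 1.0(107.7) + 1.0(64.3) + 0.75(79.1) = 107.7 + 64.3 + 59.3 = 231.3
Eq. 3: 0.7(107.7) - 0.6(79.1) = 75.4 - 47.5 = 27.9
Eq. 4: 1.0(107.7) + 1.0(39.2) + 0.75(64.3) = 107.7 + 39.2 + 48.2 = 195.1
Eq. 5: 1.0(107.7) = 107.7
The controlling combination is 2, giving 231.3 kips.

231.3 kips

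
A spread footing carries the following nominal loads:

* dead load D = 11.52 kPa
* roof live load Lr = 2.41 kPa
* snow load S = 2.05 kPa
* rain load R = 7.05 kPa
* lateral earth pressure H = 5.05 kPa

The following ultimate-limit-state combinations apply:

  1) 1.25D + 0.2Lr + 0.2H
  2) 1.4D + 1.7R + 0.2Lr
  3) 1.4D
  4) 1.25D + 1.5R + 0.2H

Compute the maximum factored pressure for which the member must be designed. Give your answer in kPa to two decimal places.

28.60 kPa

1) 1.25(11.52) + 0.2(2.41) + 0.2(5.05) = 14.40 + 0.48 + 1.01 = 15.89
2) 1.4(11.52) + 1.7(7.05) + 0.2(2.41) = 16.13 + 11.99 + 0.48 = 28.60
3) 1.4(11.52) = 16.13
4) 1.25(11.52) + 1.5(7.05) + 0.2(5.05) = 14.40 + 10.58 + 1.01 = 25.99
Maximum is from combination 2.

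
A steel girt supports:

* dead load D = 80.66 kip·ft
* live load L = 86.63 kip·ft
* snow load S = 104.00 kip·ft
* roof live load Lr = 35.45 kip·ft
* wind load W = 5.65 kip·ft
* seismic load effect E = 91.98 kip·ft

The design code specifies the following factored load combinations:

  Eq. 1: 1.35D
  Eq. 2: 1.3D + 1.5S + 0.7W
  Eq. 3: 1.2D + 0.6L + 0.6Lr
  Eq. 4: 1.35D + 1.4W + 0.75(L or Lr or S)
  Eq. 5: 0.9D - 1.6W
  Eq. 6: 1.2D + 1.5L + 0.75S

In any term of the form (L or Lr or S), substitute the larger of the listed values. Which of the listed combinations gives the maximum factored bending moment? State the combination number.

Combination 6

(L or Lr or S) → S = 104.00 kip·ft.
Eq. 1: 1.35(80.66) = 108.89
Eq. 2: 1.3(80.66) + 1.5(104.00) + 0.7(5.65) = 264.81
Eq. 3: 1.2(80.66) + 0.6(86.63) + 0.6(35.45) = 170.04
Eq. 4: 1.35(80.66) + 1.4(5.65) + 0.75(104.00) = 194.80
Eq. 5: 0.9(80.66) - 1.6(5.65) = 63.55
Eq. 6: 1.2(80.66) + 1.5(86.63) + 0.75(104.00) = 304.74
The largest value is 304.74 kip·ft from combination 6.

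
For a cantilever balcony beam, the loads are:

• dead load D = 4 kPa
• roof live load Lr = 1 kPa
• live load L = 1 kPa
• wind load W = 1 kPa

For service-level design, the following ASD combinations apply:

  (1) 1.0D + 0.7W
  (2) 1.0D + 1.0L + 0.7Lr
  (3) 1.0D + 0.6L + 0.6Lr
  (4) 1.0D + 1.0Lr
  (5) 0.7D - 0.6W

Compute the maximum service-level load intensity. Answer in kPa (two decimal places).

(1) 1.0(4) + 0.7(1) = 4.70
(2) 1.0(4) + 1.0(1) + 0.7(1) = 5.70
(3) 1.0(4) + 0.6(1) + 0.6(1) = 5.20
(4) 1.0(4) + 1.0(1) = 5.00
(5) 0.7(4) - 0.6(1) = 2.20
The controlling combination is 2, giving 5.70 kPa.

5.70 kPa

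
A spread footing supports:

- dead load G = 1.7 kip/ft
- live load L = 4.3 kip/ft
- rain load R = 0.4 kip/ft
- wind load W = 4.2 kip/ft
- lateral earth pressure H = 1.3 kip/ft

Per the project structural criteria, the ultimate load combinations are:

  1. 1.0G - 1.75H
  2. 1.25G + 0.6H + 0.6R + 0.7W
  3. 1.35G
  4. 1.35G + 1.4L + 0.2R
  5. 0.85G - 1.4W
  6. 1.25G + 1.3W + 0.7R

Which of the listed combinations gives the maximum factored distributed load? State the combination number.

1. 1.0(1.7) - 1.75(1.3) = 1.70 - 2.28 = -0.58
2. 1.25(1.7) + 0.6(1.3) + 0.6(0.4) + 0.7(4.2) = 2.13 + 0.78 + 0.24 + 2.94 = 6.09
3. 1.35(1.7) = 2.30
4. 1.35(1.7) + 1.4(4.3) + 0.2(0.4) = 2.30 + 6.02 + 0.08 = 8.40
5. 0.85(1.7) - 1.4(4.2) = -4.44
6. 1.25(1.7) + 1.3(4.2) + 0.7(0.4) = 2.13 + 5.46 + 0.28 = 7.87
The largest value is 8.40 kip/ft from combination 4.

Combination 4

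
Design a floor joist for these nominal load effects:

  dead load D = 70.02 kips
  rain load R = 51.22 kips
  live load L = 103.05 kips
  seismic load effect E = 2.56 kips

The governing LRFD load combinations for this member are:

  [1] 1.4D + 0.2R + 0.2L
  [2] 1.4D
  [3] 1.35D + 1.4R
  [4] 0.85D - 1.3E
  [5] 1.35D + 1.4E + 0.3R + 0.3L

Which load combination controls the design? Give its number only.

[1] 1.4(70.02) + 0.2(51.22) + 0.2(103.05) = 128.88
[2] 1.4(70.02) = 98.03
[3] 1.35(70.02) + 1.4(51.22) = 166.24
[4] 0.85(70.02) - 1.3(2.56) = 56.19
[5] 1.35(70.02) + 1.4(2.56) + 0.3(51.22) + 0.3(103.05) = 144.39
The largest value is 166.24 kips from combination 3.

Combination 3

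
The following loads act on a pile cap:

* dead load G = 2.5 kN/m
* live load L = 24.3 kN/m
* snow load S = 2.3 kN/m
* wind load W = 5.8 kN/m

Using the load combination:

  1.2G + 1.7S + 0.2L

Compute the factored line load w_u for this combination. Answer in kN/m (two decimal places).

11.77 kN/m

1.2(2.5) + 1.7(2.3) + 0.2(24.3) = 11.77
w_u = 11.77 kN/m.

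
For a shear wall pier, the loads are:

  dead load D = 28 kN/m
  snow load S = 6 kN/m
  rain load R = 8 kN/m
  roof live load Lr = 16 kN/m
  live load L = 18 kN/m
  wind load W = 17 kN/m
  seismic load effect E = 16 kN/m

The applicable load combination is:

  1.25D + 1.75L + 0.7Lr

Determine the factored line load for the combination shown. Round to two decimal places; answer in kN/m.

77.70 kN/m

1.25(28) + 1.75(18) + 0.7(16) = 35.00 + 31.50 + 11.20 = 77.70
w_u = 77.70 kN/m.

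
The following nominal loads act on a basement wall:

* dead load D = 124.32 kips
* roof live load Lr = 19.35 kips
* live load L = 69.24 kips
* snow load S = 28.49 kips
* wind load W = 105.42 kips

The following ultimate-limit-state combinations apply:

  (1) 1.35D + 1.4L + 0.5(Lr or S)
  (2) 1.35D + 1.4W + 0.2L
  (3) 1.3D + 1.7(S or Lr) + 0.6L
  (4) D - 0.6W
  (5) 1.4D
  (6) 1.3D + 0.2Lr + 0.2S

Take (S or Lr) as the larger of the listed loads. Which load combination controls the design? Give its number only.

(Lr or S) → S = 28.49 kips; (S or Lr) → S = 28.49 kips.
(1) 1.35(124.32) + 1.4(69.24) + 0.5(28.49) = 279.01
(2) 1.35(124.32) + 1.4(105.42) + 0.2(69.24) = 167.83 + 147.59 + 13.85 = 329.27
(3) 1.3(124.32) + 1.7(28.49) + 0.6(69.24) = 161.62 + 48.43 + 41.54 = 251.59
(4) 1.0(124.32) - 0.6(105.42) = 124.32 - 63.25 = 61.07
(5) 1.4(124.32) = 174.05
(6) 1.3(124.32) + 0.2(19.35) + 0.2(28.49) = 171.18
The largest value is 329.27 kips from combination 2.

Combination 2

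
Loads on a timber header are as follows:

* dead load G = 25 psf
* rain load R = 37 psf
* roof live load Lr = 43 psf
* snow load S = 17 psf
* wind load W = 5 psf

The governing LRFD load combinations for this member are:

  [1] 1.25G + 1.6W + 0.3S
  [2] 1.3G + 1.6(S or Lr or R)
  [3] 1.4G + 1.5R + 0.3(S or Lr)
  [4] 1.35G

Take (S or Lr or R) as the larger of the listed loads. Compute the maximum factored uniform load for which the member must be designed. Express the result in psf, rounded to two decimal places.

(S or Lr or R) → Lr = 43 psf; (S or Lr) → Lr = 43 psf.
[1] 1.25(25) + 1.6(5) + 0.3(17) = 44.35
[2] 1.3(25) + 1.6(43) = 101.30
[3] 1.4(25) + 1.5(37) + 0.3(43) = 103.40
[4] 1.35(25) = 33.75
Combination 3 governs: q_u = 103.40 psf.

103.40 psf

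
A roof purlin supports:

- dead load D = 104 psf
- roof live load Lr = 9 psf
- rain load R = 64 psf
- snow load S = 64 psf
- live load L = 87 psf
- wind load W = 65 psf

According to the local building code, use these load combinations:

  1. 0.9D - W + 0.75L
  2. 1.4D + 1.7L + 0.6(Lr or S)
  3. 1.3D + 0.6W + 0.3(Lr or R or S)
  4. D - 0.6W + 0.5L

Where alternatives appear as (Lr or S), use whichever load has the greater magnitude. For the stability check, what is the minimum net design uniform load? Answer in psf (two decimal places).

93.85 psf

(Lr or S) → S = 64 psf; (Lr or R or S) → R = 64 psf.
1. 0.9(104) - 1.0(65) + 0.75(87) = 93.60 - 65.00 + 65.25 = 93.85
2. 1.4(104) + 1.7(87) + 0.6(64) = 145.60 + 147.90 + 38.40 = 331.90
3. 1.3(104) + 0.6(65) + 0.3(64) = 135.20 + 39.00 + 19.20 = 193.40
4. 1.0(104) - 0.6(65) + 0.5(87) = 104.00 - 39.00 + 43.50 = 108.50
Combination 1 gives the minimum: 93.85 psf.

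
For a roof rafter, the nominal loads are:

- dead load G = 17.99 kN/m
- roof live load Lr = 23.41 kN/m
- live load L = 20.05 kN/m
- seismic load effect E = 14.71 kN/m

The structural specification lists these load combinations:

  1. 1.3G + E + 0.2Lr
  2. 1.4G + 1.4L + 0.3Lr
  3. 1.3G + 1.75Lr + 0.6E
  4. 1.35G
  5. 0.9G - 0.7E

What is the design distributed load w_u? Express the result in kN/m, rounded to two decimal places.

1. 1.3(17.99) + 1.0(14.71) + 0.2(23.41) = 23.39 + 14.71 + 4.68 = 42.78
2. 1.4(17.99) + 1.4(20.05) + 0.3(23.41) = 25.19 + 28.07 + 7.02 = 60.28
3. 1.3(17.99) + 1.75(23.41) + 0.6(14.71) = 73.18
4. 1.35(17.99) = 24.29
5. 0.9(17.99) - 0.7(14.71) = 16.19 - 10.30 = 5.89
Maximum is from combination 3.

73.18 kN/m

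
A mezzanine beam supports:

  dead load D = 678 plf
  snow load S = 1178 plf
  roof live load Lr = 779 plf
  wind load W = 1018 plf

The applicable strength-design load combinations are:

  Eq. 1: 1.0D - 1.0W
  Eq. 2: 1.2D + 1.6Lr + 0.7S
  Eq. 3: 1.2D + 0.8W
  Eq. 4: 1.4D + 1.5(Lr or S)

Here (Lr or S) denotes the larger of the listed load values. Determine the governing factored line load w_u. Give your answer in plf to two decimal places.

2884.60 plf

(Lr or S) → S = 1178 plf.
Eq. 1: 1.0(678) - 1.0(1018) = 678.00 - 1018.00 = -340.00
Eq. 2: 1.2(678) + 1.6(779) + 0.7(1178) = 813.60 + 1246.40 + 824.60 = 2884.60
Eq. 3: 1.2(678) + 0.8(1018) = 813.60 + 814.40 = 1628.00
Eq. 4: 1.4(678) + 1.5(1178) = 949.20 + 1767.00 = 2716.20
Combination 2 governs: w_u = 2884.60 plf.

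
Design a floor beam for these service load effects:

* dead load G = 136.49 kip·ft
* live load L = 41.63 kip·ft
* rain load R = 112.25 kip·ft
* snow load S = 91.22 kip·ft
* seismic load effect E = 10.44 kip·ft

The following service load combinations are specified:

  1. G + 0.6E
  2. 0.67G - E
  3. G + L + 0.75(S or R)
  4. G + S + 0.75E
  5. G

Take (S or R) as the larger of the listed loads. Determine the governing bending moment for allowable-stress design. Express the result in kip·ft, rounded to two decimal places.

262.31 kip·ft

(S or R) → R = 112.25 kip·ft.
1. 1.0(136.49) + 0.6(10.44) = 136.49 + 6.26 = 142.75
2. 0.67(136.49) - 1.0(10.44) = 91.45 - 10.44 = 81.01
3. 1.0(136.49) + 1.0(41.63) + 0.75(112.25) = 136.49 + 41.63 + 84.19 = 262.31
4. 1.0(136.49) + 1.0(91.22) + 0.75(10.44) = 136.49 + 91.22 + 7.83 = 235.54
5. 1.0(136.49) = 136.49
The controlling combination is 3, giving 262.31 kip·ft.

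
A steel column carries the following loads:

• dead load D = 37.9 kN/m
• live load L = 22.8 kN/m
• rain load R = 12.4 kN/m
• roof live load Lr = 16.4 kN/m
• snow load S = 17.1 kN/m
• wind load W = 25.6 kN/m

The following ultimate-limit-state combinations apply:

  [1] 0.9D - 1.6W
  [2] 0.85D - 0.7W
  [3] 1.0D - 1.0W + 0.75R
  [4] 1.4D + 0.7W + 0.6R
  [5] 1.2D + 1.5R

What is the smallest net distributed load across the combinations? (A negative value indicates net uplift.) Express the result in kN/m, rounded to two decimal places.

[1] 0.9(37.9) - 1.6(25.6) = 34.11 - 40.96 = -6.85
[2] 0.85(37.9) - 0.7(25.6) = 32.22 - 17.92 = 14.30
[3] 1.0(37.9) - 1.0(25.6) + 0.75(12.4) = 37.90 - 25.60 + 9.30 = 21.60
[4] 1.4(37.9) + 0.7(25.6) + 0.6(12.4) = 53.06 + 17.92 + 7.44 = 78.42
[5] 1.2(37.9) + 1.5(12.4) = 45.48 + 18.60 = 64.08
Combination 1 gives the minimum: -6.85 kN/m.

-6.85 kN/m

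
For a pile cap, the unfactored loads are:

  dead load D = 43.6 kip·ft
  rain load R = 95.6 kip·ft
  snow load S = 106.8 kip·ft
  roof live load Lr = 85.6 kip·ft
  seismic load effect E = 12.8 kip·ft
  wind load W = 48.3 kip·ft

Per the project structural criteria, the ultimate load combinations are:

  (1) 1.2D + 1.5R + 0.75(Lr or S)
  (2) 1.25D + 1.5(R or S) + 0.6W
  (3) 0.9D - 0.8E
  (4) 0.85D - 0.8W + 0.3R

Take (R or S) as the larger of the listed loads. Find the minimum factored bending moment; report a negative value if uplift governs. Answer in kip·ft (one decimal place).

27.1 kip·ft

(Lr or S) → S = 106.8 kip·ft; (R or S) → S = 106.8 kip·ft.
(1) 1.2(43.6) + 1.5(95.6) + 0.75(106.8) = 52.3 + 143.4 + 80.1 = 275.8
(2) 1.25(43.6) + 1.5(106.8) + 0.6(48.3) = 54.5 + 160.2 + 29.0 = 243.7
(3) 0.9(43.6) - 0.8(12.8) = 39.2 - 10.2 = 29.0
(4) 0.85(43.6) - 0.8(48.3) + 0.3(95.6) = 27.1
Combination 4 gives the minimum: 27.1 kip·ft.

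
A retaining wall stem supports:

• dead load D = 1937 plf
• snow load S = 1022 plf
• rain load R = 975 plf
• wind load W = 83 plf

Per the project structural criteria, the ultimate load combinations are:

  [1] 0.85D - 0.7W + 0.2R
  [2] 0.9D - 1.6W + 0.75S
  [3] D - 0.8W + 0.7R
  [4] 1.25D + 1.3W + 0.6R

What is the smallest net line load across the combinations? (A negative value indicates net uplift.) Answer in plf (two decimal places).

1783.35 plf

[1] 0.85(1937) - 0.7(83) + 0.2(975) = 1646.45 - 58.10 + 195.00 = 1783.35
[2] 0.9(1937) - 1.6(83) + 0.75(1022) = 1743.30 - 132.80 + 766.50 = 2377.00
[3] 1.0(1937) - 0.8(83) + 0.7(975) = 1937.00 - 66.40 + 682.50 = 2553.10
[4] 1.25(1937) + 1.3(83) + 0.6(975) = 2421.25 + 107.90 + 585.00 = 3114.15
Combination 1 gives the minimum: 1783.35 plf.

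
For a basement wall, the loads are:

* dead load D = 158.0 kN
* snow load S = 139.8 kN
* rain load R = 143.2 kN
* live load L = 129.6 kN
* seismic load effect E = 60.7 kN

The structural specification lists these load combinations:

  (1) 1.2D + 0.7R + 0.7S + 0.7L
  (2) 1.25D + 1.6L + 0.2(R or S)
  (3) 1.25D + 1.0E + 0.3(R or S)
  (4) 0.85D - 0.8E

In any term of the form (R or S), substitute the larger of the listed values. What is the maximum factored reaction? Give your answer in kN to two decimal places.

478.42 kN

(R or S) → R = 143.2 kN.
(1) 1.2(158.0) + 0.7(143.2) + 0.7(139.8) + 0.7(129.6) = 189.60 + 100.24 + 97.86 + 90.72 = 478.42
(2) 1.25(158.0) + 1.6(129.6) + 0.2(143.2) = 197.50 + 207.36 + 28.64 = 433.50
(3) 1.25(158.0) + 1.0(60.7) + 0.3(143.2) = 197.50 + 60.70 + 42.96 = 301.16
(4) 0.85(158.0) - 0.8(60.7) = 134.30 - 48.56 = 85.74
The controlling combination is 1, giving 478.42 kN.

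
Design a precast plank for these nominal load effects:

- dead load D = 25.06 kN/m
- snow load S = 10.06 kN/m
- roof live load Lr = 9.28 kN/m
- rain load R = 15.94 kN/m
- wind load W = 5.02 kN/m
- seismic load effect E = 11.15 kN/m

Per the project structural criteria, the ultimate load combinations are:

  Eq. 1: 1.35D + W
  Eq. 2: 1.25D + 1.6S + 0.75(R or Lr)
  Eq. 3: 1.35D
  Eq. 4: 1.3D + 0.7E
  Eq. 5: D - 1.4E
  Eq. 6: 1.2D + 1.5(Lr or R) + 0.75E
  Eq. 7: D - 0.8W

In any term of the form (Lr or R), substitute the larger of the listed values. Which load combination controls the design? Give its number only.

(R or Lr) → R = 15.94 kN/m; (Lr or R) → R = 15.94 kN/m.
Eq. 1: 1.35(25.06) + 1.0(5.02) = 38.85
Eq. 2: 1.25(25.06) + 1.6(10.06) + 0.75(15.94) = 59.38
Eq. 3: 1.35(25.06) = 33.83
Eq. 4: 1.3(25.06) + 0.7(11.15) = 40.38
Eq. 5: 1.0(25.06) - 1.4(11.15) = 9.45
Eq. 6: 1.2(25.06) + 1.5(15.94) + 0.75(11.15) = 62.34
Eq. 7: 1.0(25.06) - 0.8(5.02) = 21.04
The largest value is 62.34 kN/m from combination 6.

Combination 6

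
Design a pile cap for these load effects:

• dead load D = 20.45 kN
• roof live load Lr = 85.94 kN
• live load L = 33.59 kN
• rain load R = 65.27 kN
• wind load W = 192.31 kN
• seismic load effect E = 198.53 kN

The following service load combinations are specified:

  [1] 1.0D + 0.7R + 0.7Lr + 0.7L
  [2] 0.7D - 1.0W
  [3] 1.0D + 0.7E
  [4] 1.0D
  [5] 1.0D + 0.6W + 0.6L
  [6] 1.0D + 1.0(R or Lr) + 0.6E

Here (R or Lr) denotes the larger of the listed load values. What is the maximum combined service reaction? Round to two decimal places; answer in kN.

(R or Lr) → Lr = 85.94 kN.
[1] 1.0(20.45) + 0.7(65.27) + 0.7(85.94) + 0.7(33.59) = 149.81
[2] 0.7(20.45) - 1.0(192.31) = -178.00
[3] 1.0(20.45) + 0.7(198.53) = 159.42
[4] 1.0(20.45) = 20.45
[5] 1.0(20.45) + 0.6(192.31) + 0.6(33.59) = 155.99
[6] 1.0(20.45) + 1.0(85.94) + 0.6(198.53) = 225.51
The controlling combination is 6, giving 225.51 kN.

225.51 kN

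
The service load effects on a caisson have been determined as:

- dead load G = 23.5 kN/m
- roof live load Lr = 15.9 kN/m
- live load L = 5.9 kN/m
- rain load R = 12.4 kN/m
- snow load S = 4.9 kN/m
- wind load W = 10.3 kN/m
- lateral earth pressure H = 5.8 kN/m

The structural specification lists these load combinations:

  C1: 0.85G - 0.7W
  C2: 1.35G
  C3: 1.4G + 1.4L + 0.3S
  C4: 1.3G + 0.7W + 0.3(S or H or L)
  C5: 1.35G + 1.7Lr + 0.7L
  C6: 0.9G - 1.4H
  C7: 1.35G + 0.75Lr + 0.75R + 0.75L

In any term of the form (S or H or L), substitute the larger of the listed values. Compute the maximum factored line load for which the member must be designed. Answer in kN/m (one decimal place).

(S or H or L) → L = 5.9 kN/m.
C1: 0.85(23.5) - 0.7(10.3) = 12.8
C2: 1.35(23.5) = 31.7
C3: 1.4(23.5) + 1.4(5.9) + 0.3(4.9) = 42.6
C4: 1.3(23.5) + 0.7(10.3) + 0.3(5.9) = 39.5
C5: 1.35(23.5) + 1.7(15.9) + 0.7(5.9) = 62.9
C6: 0.9(23.5) - 1.4(5.8) = 13.0
C7: 1.35(23.5) + 0.75(15.9) + 0.75(12.4) + 0.75(5.9) = 57.4
Maximum is from combination 5.

62.9 kN/m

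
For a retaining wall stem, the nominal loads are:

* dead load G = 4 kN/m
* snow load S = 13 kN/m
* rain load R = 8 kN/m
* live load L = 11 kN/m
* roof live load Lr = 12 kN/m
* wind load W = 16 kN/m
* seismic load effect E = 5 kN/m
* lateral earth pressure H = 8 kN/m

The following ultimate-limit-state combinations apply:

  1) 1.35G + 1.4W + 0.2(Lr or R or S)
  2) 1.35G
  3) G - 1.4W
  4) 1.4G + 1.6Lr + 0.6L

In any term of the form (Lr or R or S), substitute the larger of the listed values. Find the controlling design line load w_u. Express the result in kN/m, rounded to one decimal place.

31.4 kN/m

(Lr or R or S) → S = 13 kN/m.
1) 1.35(4) + 1.4(16) + 0.2(13) = 5.4 + 22.4 + 2.6 = 30.4
2) 1.35(4) = 5.4
3) 1.0(4) - 1.4(16) = 4.0 - 22.4 = -18.4
4) 1.4(4) + 1.6(12) + 0.6(11) = 5.6 + 19.2 + 6.6 = 31.4
Maximum is from combination 4.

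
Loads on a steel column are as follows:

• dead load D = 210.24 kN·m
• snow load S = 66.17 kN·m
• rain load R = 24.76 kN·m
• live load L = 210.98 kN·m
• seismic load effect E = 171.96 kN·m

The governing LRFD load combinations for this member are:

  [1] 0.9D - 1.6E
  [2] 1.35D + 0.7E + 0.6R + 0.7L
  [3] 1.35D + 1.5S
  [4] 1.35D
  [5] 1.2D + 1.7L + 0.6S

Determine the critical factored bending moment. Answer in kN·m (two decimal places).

650.66 kN·m

[1] 0.9(210.24) - 1.6(171.96) = 189.22 - 275.14 = -85.92
[2] 1.35(210.24) + 0.7(171.96) + 0.6(24.76) + 0.7(210.98) = 283.82 + 120.37 + 14.86 + 147.69 = 566.74
[3] 1.35(210.24) + 1.5(66.17) = 283.82 + 99.26 = 383.08
[4] 1.35(210.24) = 283.82
[5] 1.2(210.24) + 1.7(210.98) + 0.6(66.17) = 252.29 + 358.67 + 39.70 = 650.66
Maximum is from combination 5.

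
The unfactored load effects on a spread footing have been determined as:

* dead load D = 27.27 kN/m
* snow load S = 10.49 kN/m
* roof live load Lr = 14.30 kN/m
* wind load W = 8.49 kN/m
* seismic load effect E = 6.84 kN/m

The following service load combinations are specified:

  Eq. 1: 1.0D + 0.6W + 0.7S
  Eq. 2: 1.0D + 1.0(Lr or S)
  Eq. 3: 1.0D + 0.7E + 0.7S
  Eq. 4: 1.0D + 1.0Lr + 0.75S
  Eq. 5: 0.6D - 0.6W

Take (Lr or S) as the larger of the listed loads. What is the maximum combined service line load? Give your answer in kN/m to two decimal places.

(Lr or S) → Lr = 14.30 kN/m.
Eq. 1: 1.0(27.27) + 0.6(8.49) + 0.7(10.49) = 39.71
Eq. 2: 1.0(27.27) + 1.0(14.30) = 27.27 + 14.30 = 41.57
Eq. 3: 1.0(27.27) + 0.7(6.84) + 0.7(10.49) = 27.27 + 4.79 + 7.34 = 39.40
Eq. 4: 1.0(27.27) + 1.0(14.30) + 0.75(10.49) = 27.27 + 14.30 + 7.87 = 49.44
Eq. 5: 0.6(27.27) - 0.6(8.49) = 16.36 - 5.09 = 11.27
Maximum is from combination 4.

49.44 kN/m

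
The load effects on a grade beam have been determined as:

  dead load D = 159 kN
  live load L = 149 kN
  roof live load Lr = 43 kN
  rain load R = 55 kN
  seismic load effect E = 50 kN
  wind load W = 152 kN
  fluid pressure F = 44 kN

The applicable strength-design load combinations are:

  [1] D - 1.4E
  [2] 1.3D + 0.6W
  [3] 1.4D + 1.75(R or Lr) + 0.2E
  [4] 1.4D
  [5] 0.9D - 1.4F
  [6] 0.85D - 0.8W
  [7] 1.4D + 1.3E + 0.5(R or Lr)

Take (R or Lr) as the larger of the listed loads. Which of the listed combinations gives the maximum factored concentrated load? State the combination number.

(R or Lr) → R = 55 kN.
[1] 1.0(159) - 1.4(50) = 159.0 - 70.0 = 89.0
[2] 1.3(159) + 0.6(152) = 206.7 + 91.2 = 297.9
[3] 1.4(159) + 1.75(55) + 0.2(50) = 222.6 + 96.3 + 10.0 = 328.9
[4] 1.4(159) = 222.6
[5] 0.9(159) - 1.4(44) = 143.1 - 61.6 = 81.5
[6] 0.85(159) - 0.8(152) = 135.2 - 121.6 = 13.6
[7] 1.4(159) + 1.3(50) + 0.5(55) = 222.6 + 65.0 + 27.5 = 315.1
The largest value is 328.9 kN from combination 3.

Combination 3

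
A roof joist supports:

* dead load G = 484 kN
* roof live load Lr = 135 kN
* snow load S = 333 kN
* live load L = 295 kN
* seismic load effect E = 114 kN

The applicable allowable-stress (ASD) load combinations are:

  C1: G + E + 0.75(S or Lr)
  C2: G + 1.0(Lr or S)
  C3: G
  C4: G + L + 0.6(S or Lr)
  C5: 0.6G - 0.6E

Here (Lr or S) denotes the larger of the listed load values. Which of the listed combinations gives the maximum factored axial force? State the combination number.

(S or Lr) → S = 333 kN; (Lr or S) → S = 333 kN.
C1: 1.0(484) + 1.0(114) + 0.75(333) = 847.75
C2: 1.0(484) + 1.0(333) = 817.00
C3: 1.0(484) = 484.00
C4: 1.0(484) + 1.0(295) + 0.6(333) = 978.80
C5: 0.6(484) - 0.6(114) = 222.00
The largest value is 978.80 kN from combination 4.

Combination 4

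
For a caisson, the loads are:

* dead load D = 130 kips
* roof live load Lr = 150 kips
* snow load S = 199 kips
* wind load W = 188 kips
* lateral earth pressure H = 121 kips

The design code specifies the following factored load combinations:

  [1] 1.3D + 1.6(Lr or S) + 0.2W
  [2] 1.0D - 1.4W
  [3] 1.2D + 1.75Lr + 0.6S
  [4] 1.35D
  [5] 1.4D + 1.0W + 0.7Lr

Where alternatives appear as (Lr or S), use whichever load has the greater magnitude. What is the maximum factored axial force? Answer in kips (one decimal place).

(Lr or S) → S = 199 kips.
[1] 1.3(130) + 1.6(199) + 0.2(188) = 525.0
[2] 1.0(130) - 1.4(188) = -133.2
[3] 1.2(130) + 1.75(150) + 0.6(199) = 537.9
[4] 1.35(130) = 175.5
[5] 1.4(130) + 1.0(188) + 0.7(150) = 475.0
Combination 3 governs: P_u = 537.9 kips.

537.9 kips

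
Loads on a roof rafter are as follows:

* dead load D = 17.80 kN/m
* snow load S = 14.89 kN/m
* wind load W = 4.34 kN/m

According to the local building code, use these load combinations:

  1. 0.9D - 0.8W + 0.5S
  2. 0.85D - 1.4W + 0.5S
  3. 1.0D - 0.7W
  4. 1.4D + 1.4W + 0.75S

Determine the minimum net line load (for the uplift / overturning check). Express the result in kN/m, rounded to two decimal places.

14.76 kN/m

1. 0.9(17.80) - 0.8(4.34) + 0.5(14.89) = 19.99
2. 0.85(17.80) - 1.4(4.34) + 0.5(14.89) = 15.13 - 6.08 + 7.45 = 16.50
3. 1.0(17.80) - 0.7(4.34) = 17.80 - 3.04 = 14.76
4. 1.4(17.80) + 1.4(4.34) + 0.75(14.89) = 42.16
Combination 3 gives the minimum: 14.76 kN/m.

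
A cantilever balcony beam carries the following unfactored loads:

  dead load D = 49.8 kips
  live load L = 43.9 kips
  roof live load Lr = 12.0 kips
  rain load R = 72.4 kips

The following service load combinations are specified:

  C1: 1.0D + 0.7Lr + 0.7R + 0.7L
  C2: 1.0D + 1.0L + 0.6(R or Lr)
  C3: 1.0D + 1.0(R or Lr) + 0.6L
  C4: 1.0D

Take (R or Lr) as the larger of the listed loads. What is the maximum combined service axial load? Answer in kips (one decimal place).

(R or Lr) → R = 72.4 kips.
C1: 1.0(49.8) + 0.7(12.0) + 0.7(72.4) + 0.7(43.9) = 139.6
C2: 1.0(49.8) + 1.0(43.9) + 0.6(72.4) = 137.1
C3: 1.0(49.8) + 1.0(72.4) + 0.6(43.9) = 148.5
C4: 1.0(49.8) = 49.8
Maximum is from combination 3.

148.5 kips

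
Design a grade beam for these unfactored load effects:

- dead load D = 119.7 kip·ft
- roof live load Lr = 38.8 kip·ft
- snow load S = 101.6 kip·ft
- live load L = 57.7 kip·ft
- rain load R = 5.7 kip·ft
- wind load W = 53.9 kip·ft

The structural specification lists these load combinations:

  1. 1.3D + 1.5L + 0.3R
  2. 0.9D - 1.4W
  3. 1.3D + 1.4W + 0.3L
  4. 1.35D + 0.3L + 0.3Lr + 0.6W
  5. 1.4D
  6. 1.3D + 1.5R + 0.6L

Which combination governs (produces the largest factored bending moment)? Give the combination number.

1. 1.3(119.7) + 1.5(57.7) + 0.3(5.7) = 155.61 + 86.55 + 1.71 = 243.87
2. 0.9(119.7) - 1.4(53.9) = 107.73 - 75.46 = 32.27
3. 1.3(119.7) + 1.4(53.9) + 0.3(57.7) = 155.61 + 75.46 + 17.31 = 248.38
4. 1.35(119.7) + 0.3(57.7) + 0.3(38.8) + 0.6(53.9) = 161.60 + 17.31 + 11.64 + 32.34 = 222.89
5. 1.4(119.7) = 167.58
6. 1.3(119.7) + 1.5(5.7) + 0.6(57.7) = 155.61 + 8.55 + 34.62 = 198.78
The largest value is 248.38 kip·ft from combination 3.

Combination 3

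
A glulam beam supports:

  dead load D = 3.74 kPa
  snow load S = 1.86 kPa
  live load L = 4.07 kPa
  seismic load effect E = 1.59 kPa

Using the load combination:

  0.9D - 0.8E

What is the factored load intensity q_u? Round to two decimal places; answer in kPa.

0.9(3.74) - 0.8(1.59) = 2.09
q_u = 2.09 kPa.

2.09 kPa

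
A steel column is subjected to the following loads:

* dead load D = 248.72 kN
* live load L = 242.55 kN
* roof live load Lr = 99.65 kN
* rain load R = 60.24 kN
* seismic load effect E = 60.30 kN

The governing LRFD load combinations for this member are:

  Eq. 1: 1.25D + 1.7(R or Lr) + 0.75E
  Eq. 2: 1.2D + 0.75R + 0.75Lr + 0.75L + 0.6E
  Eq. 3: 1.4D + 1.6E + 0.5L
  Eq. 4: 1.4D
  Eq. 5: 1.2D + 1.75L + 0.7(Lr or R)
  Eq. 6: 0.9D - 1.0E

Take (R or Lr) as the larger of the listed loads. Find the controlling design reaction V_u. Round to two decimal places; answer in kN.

792.68 kN

(R or Lr) → Lr = 99.65 kN; (Lr or R) → Lr = 99.65 kN.
Eq. 1: 1.25(248.72) + 1.7(99.65) + 0.75(60.30) = 525.53
Eq. 2: 1.2(248.72) + 0.75(60.24) + 0.75(99.65) + 0.75(242.55) + 0.6(60.30) = 636.47
Eq. 3: 1.4(248.72) + 1.6(60.30) + 0.5(242.55) = 565.96
Eq. 4: 1.4(248.72) = 348.21
Eq. 5: 1.2(248.72) + 1.75(242.55) + 0.7(99.65) = 792.68
Eq. 6: 0.9(248.72) - 1.0(60.30) = 163.55
Combination 5 governs: V_u = 792.68 kN.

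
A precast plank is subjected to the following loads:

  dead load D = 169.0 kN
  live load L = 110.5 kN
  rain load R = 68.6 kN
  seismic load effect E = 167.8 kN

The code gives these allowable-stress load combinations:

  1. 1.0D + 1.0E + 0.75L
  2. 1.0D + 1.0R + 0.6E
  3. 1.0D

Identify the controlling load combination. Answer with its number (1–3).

1. 1.0(169.0) + 1.0(167.8) + 0.75(110.5) = 169.00 + 167.80 + 82.88 = 419.68
2. 1.0(169.0) + 1.0(68.6) + 0.6(167.8) = 169.00 + 68.60 + 100.68 = 338.28
3. 1.0(169.0) = 169.00
The largest value is 419.68 kN from combination 1.

Combination 1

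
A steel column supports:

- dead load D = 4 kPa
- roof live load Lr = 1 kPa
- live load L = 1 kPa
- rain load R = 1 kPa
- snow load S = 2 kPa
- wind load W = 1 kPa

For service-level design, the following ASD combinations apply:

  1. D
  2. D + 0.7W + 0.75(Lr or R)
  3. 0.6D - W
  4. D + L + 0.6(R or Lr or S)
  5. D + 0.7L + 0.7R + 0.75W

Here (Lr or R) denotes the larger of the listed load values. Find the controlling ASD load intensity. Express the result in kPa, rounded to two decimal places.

6.20 kPa

(Lr or R) → Lr = 1 kPa; (R or Lr or S) → S = 2 kPa.
1. 1.0(4) = 4.00
2. 1.0(4) + 0.7(1) + 0.75(1) = 4.00 + 0.70 + 0.75 = 5.45
3. 0.6(4) - 1.0(1) = 2.40 - 1.00 = 1.40
4. 1.0(4) + 1.0(1) + 0.6(2) = 4.00 + 1.00 + 1.20 = 6.20
5. 1.0(4) + 0.7(1) + 0.7(1) + 0.75(1) = 4.00 + 0.70 + 0.70 + 0.75 = 6.15
The controlling combination is 4, giving 6.20 kPa.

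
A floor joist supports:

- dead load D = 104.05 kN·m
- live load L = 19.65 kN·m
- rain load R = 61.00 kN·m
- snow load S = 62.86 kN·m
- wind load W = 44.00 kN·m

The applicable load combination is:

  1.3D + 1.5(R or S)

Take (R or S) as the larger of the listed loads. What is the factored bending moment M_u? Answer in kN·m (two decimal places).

229.56 kN·m

(R or S) → S = 62.86 kN·m.
1.3(104.05) + 1.5(62.86) = 229.56
M_u = 229.56 kN·m.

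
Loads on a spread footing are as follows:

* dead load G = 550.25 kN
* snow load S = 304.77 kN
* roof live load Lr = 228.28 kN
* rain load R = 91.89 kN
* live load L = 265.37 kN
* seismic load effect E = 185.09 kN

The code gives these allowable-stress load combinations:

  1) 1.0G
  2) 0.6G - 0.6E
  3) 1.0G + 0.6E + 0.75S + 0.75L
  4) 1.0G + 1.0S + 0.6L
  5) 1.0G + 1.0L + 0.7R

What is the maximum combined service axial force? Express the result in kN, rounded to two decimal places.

1088.91 kN

1) 1.0(550.25) = 550.25
2) 0.6(550.25) - 0.6(185.09) = 330.15 - 111.05 = 219.10
3) 1.0(550.25) + 0.6(185.09) + 0.75(304.77) + 0.75(265.37) = 550.25 + 111.05 + 228.58 + 199.03 = 1088.91
4) 1.0(550.25) + 1.0(304.77) + 0.6(265.37) = 550.25 + 304.77 + 159.22 = 1014.24
5) 1.0(550.25) + 1.0(265.37) + 0.7(91.89) = 550.25 + 265.37 + 64.32 = 879.94
Maximum is from combination 3.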